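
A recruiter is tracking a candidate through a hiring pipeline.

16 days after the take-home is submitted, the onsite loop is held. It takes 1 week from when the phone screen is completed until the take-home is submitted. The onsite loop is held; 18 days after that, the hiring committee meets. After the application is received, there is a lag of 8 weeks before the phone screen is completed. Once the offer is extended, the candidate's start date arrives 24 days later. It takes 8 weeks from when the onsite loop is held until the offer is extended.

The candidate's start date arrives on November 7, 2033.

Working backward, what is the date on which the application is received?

The candidate's start date arrives: Nov 7, 2033.
The offer is extended: Nov 7, 2033 − 24 days = Oct 14, 2033.
The onsite loop is held: Oct 14, 2033 − 8 weeks = Aug 19, 2033.
The take-home is submitted: Aug 19, 2033 − 16 days = Aug 3, 2033.
The phone screen is completed: Aug 3, 2033 − 1 week = Jul 27, 2033.
The application is received: Jul 27, 2033 − 8 weeks = Jun 1, 2033.

June 1, 2033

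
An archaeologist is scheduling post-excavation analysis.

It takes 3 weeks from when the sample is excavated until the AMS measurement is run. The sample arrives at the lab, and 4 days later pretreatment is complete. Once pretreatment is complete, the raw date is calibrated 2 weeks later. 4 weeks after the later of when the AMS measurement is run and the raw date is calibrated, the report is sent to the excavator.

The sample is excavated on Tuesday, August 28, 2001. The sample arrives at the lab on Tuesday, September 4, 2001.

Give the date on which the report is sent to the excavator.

The sample is excavated: Aug 28, 2001.
The AMS measurement is run: Aug 28, 2001 + 3 weeks = Sep 18, 2001.
The sample arrives at the lab: Sep 4, 2001.
Pretreatment is complete: Sep 4, 2001 + 4 days = Sep 8, 2001.
The raw date is calibrated: Sep 8, 2001 + 2 weeks = Sep 22, 2001.
Both prerequisites met — the AMS measurement is run (Sep 18, 2001), the raw date is calibrated (Sep 22, 2001); the later is Sep 22, 2001.
The report is sent to the excavator: Sep 22, 2001 + 4 weeks = Oct 20, 2001.

Saturday, October 20, 2001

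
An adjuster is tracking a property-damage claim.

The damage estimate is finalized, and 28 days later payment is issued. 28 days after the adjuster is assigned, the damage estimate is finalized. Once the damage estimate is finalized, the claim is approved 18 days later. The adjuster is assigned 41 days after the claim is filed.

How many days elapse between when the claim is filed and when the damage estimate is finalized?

Causal path: the claim is filed → the adjuster is assigned → the damage estimate is finalized.
Total delay along the path: 41 + 28 = 69 days.

69 days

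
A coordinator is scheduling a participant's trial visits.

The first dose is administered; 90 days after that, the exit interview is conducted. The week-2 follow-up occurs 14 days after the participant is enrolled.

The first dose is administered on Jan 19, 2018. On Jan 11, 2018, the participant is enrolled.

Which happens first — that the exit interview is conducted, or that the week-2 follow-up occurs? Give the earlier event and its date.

The first dose is administered: Jan 19, 2018.
The exit interview is conducted: Jan 19, 2018 + 90 days = Apr 19, 2018.
The participant is enrolled: Jan 11, 2018.
The week-2 follow-up occurs: Jan 11, 2018 + 14 days = Jan 25, 2018.
Comparing: the exit interview is conducted on Apr 19, 2018 vs the week-2 follow-up occurs on Jan 25, 2018. Earlier: the week-2 follow-up occurs.

The week-2 follow-up occurs — Jan 25, 2018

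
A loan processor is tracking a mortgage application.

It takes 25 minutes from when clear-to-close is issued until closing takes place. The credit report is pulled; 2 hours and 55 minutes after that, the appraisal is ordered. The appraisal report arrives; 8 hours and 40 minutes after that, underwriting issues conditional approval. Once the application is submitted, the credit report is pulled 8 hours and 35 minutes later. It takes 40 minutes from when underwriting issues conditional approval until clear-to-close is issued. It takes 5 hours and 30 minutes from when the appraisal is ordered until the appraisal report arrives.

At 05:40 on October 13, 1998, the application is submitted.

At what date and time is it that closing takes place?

The application is submitted: 05:40 Oct 13, 1998.
The credit report is pulled: 05:40 Oct 13, 1998 + 8h35m = 14:15 Oct 13, 1998.
The appraisal is ordered: 14:15 Oct 13, 1998 + 2h55m = 17:10 Oct 13, 1998.
The appraisal report arrives: 17:10 Oct 13, 1998 + 5h30m = 22:40 Oct 13, 1998.
Underwriting issues conditional approval: 22:40 Oct 13, 1998 + 8h40m = 07:20 Oct 14, 1998.
Clear-to-close is issued: 07:20 Oct 14, 1998 + 40m = 08:00 Oct 14, 1998.
Closing takes place: 08:00 Oct 14, 1998 + 25m = 08:25 Oct 14, 1998.

08:25 on October 14, 1998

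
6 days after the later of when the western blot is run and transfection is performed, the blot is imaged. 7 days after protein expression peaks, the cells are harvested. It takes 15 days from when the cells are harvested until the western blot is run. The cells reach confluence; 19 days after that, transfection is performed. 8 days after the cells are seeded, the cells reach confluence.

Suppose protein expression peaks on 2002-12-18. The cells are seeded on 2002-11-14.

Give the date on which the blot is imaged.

Protein expression peaks: Dec 18, 2002.
The cells are harvested: Dec 18, 2002 + 7 days = Dec 25, 2002.
The western blot is run: Dec 25, 2002 + 15 days = Jan 9, 2003.
The cells are seeded: Nov 14, 2002.
The cells reach confluence: Nov 14, 2002 + 8 days = Nov 22, 2002.
Transfection is performed: Nov 22, 2002 + 19 days = Dec 11, 2002.
Both prerequisites met — the western blot is run (Jan 9, 2003), transfection is performed (Dec 11, 2002); the later is Jan 9, 2003.
The blot is imaged: Jan 9, 2003 + 6 days = Jan 15, 2003.

2003-01-15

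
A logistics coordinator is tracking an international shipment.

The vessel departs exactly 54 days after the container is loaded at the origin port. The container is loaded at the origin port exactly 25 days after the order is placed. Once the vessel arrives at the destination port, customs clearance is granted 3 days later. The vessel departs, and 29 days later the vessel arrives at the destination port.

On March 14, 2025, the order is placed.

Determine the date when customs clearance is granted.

July 3, 2025

The order is placed: Mar 14, 2025.
The container is loaded at the origin port: Mar 14, 2025 + 25 days = Apr 8, 2025.
The vessel departs: Apr 8, 2025 + 54 days = Jun 1, 2025.
The vessel arrives at the destination port: Jun 1, 2025 + 29 days = Jun 30, 2025.
Customs clearance is granted: Jun 30, 2025 + 3 days = Jul 3, 2025.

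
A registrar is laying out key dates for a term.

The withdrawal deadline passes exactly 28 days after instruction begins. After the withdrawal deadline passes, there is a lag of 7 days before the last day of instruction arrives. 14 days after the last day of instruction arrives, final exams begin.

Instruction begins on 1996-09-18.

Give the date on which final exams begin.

1996-11-06

Instruction begins: Sep 18, 1996.
The withdrawal deadline passes: Sep 18, 1996 + 28 days = Oct 16, 1996.
The last day of instruction arrives: Oct 16, 1996 + 7 days = Oct 23, 1996.
Final exams begin: Oct 23, 1996 + 14 days = Nov 6, 1996.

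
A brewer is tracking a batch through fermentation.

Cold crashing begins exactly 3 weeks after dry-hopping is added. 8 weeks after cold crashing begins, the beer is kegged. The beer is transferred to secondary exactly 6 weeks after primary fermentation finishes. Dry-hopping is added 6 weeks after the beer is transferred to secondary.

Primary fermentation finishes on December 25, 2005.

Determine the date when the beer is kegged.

Primary fermentation finishes: Dec 25, 2005.
The beer is transferred to secondary: Dec 25, 2005 + 6 weeks = Feb 5, 2006.
Dry-hopping is added: Feb 5, 2006 + 6 weeks = Mar 19, 2006.
Cold crashing begins: Mar 19, 2006 + 3 weeks = Apr 9, 2006.
The beer is kegged: Apr 9, 2006 + 8 weeks = Jun 4, 2006.

June 4, 2006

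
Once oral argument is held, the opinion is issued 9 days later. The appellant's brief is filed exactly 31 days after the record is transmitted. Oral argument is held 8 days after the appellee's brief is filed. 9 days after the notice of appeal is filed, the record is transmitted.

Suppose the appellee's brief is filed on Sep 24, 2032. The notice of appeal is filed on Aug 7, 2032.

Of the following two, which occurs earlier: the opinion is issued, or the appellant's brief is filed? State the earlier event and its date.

The appellee's brief is filed: Sep 24, 2032.
Oral argument is held: Sep 24, 2032 + 8 days = Oct 2, 2032.
The opinion is issued: Oct 2, 2032 + 9 days = Oct 11, 2032.
The notice of appeal is filed: Aug 7, 2032.
The record is transmitted: Aug 7, 2032 + 9 days = Aug 16, 2032.
The appellant's brief is filed: Aug 16, 2032 + 31 days = Sep 16, 2032.
Comparing: the opinion is issued on Oct 11, 2032 vs the appellant's brief is filed on Sep 16, 2032. Earlier: the appellant's brief is filed.

The appellant's brief is filed — Sep 16, 2032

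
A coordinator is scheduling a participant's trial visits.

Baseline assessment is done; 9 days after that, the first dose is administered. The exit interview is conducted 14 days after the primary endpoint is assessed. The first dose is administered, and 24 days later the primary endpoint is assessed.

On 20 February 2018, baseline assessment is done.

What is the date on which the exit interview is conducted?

8 April 2018

Baseline assessment is done: Feb 20, 2018.
The first dose is administered: Feb 20, 2018 + 9 days = Mar 1, 2018.
The primary endpoint is assessed: Mar 1, 2018 + 24 days = Mar 25, 2018.
The exit interview is conducted: Mar 25, 2018 + 14 days = Apr 8, 2018.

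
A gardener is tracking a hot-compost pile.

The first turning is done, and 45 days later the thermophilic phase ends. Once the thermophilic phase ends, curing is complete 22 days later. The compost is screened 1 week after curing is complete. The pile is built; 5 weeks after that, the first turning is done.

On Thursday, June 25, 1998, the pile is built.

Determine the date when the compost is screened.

The pile is built: Jun 25, 1998.
The first turning is done: Jun 25, 1998 + 5 weeks = Jul 30, 1998.
The thermophilic phase ends: Jul 30, 1998 + 45 days = Sep 13, 1998.
Curing is complete: Sep 13, 1998 + 22 days = Oct 5, 1998.
The compost is screened: Oct 5, 1998 + 1 week = Oct 12, 1998.

Monday, October 12, 1998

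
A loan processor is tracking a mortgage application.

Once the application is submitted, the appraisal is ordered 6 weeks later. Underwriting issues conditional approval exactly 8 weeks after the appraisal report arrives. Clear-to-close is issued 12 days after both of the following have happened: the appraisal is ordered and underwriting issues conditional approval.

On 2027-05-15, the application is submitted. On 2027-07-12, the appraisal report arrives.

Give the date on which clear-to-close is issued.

2027-09-18

The application is submitted: May 15, 2027.
The appraisal is ordered: May 15, 2027 + 6 weeks = Jun 26, 2027.
The appraisal report arrives: Jul 12, 2027.
Underwriting issues conditional approval: Jul 12, 2027 + 8 weeks = Sep 6, 2027.
Both prerequisites met — the appraisal is ordered (Jun 26, 2027), underwriting issues conditional approval (Sep 6, 2027); the later is Sep 6, 2027.
Clear-to-close is issued: Sep 6, 2027 + 12 days = Sep 18, 2027.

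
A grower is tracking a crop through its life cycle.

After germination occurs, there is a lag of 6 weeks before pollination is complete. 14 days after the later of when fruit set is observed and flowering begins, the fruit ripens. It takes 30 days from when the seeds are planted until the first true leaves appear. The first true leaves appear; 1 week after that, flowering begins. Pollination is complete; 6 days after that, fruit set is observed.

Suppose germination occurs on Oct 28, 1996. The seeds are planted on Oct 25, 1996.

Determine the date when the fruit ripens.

Germination occurs: Oct 28, 1996.
Pollination is complete: Oct 28, 1996 + 6 weeks = Dec 9, 1996.
Fruit set is observed: Dec 9, 1996 + 6 days = Dec 15, 1996.
The seeds are planted: Oct 25, 1996.
The first true leaves appear: Oct 25, 1996 + 30 days = Nov 24, 1996.
Flowering begins: Nov 24, 1996 + 1 week = Dec 1, 1996.
Both prerequisites met — fruit set is observed (Dec 15, 1996), flowering begins (Dec 1, 1996); the later is Dec 15, 1996.
The fruit ripens: Dec 15, 1996 + 14 days = Dec 29, 1996.

Dec 29, 1996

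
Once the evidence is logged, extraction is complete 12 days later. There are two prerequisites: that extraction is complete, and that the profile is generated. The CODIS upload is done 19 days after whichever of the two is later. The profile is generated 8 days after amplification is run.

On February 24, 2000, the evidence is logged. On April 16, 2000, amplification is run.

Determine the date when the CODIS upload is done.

May 13, 2000

The evidence is logged: Feb 24, 2000.
Extraction is complete: Feb 24, 2000 + 12 days = Mar 7, 2000.
Amplification is run: Apr 16, 2000.
The profile is generated: Apr 16, 2000 + 8 days = Apr 24, 2000.
Both prerequisites met — extraction is complete (Mar 7, 2000), the profile is generated (Apr 24, 2000); the later is Apr 24, 2000.
The CODIS upload is done: Apr 24, 2000 + 19 days = May 13, 2000.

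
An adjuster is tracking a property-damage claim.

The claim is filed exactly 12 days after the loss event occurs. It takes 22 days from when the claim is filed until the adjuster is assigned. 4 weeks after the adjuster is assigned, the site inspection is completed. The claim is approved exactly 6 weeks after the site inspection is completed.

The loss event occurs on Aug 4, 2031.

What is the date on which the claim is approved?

Nov 16, 2031

The loss event occurs: Aug 4, 2031.
The claim is filed: Aug 4, 2031 + 12 days = Aug 16, 2031.
The adjuster is assigned: Aug 16, 2031 + 22 days = Sep 7, 2031.
The site inspection is completed: Sep 7, 2031 + 4 weeks = Oct 5, 2031.
The claim is approved: Oct 5, 2031 + 6 weeks = Nov 16, 2031.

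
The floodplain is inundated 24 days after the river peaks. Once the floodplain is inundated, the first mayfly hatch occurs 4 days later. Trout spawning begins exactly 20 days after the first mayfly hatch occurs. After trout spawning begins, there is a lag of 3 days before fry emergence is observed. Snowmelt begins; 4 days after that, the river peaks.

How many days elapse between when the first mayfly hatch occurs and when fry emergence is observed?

23 days

Causal path: the first mayfly hatch occurs → trout spawning begins → fry emergence is observed.
Total delay along the path: 20 + 3 = 23 days.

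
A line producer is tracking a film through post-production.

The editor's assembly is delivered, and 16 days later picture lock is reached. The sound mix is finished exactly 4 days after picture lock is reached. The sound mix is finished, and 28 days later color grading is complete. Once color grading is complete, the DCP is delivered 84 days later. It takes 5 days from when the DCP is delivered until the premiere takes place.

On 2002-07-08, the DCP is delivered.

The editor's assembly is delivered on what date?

The DCP is delivered: Jul 8, 2002.
Color grading is complete: Jul 8, 2002 − 84 days = Apr 15, 2002.
The sound mix is finished: Apr 15, 2002 − 28 days = Mar 18, 2002.
Picture lock is reached: Mar 18, 2002 − 4 days = Mar 14, 2002.
The editor's assembly is delivered: Mar 14, 2002 − 16 days = Feb 26, 2002.

2002-02-26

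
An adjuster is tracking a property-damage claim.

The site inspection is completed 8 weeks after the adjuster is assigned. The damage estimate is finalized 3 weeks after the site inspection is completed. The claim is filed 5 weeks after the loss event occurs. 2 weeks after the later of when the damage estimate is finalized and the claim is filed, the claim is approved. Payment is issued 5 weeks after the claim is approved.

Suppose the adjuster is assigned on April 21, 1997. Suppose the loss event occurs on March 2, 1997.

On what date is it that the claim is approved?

July 21, 1997

The adjuster is assigned: Apr 21, 1997.
The site inspection is completed: Apr 21, 1997 + 8 weeks = Jun 16, 1997.
The damage estimate is finalized: Jun 16, 1997 + 3 weeks = Jul 7, 1997.
The loss event occurs: Mar 2, 1997.
The claim is filed: Mar 2, 1997 + 5 weeks = Apr 6, 1997.
Both prerequisites met — the damage estimate is finalized (Jul 7, 1997), the claim is filed (Apr 6, 1997); the later is Jul 7, 1997.
The claim is approved: Jul 7, 1997 + 2 weeks = Jul 21, 1997.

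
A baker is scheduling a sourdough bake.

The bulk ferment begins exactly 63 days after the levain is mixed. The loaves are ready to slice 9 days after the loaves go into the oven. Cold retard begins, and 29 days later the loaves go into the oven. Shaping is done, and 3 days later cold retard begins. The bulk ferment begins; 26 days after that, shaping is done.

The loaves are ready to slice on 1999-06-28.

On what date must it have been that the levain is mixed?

The loaves are ready to slice: Jun 28, 1999.
The loaves go into the oven: Jun 28, 1999 − 9 days = Jun 19, 1999.
Cold retard begins: Jun 19, 1999 − 29 days = May 21, 1999.
Shaping is done: May 21, 1999 − 3 days = May 18, 1999.
The bulk ferment begins: May 18, 1999 − 26 days = Apr 22, 1999.
The levain is mixed: Apr 22, 1999 − 63 days = Feb 18, 1999.

1999-02-18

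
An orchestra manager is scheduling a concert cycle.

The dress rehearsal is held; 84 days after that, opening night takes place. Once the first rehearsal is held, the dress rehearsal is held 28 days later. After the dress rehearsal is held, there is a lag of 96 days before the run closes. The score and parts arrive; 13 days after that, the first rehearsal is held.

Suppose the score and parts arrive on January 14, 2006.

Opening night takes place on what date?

May 19, 2006

The score and parts arrive: Jan 14, 2006.
The first rehearsal is held: Jan 14, 2006 + 13 days = Jan 27, 2006.
The dress rehearsal is held: Jan 27, 2006 + 28 days = Feb 24, 2006.
Opening night takes place: Feb 24, 2006 + 84 days = May 19, 2006.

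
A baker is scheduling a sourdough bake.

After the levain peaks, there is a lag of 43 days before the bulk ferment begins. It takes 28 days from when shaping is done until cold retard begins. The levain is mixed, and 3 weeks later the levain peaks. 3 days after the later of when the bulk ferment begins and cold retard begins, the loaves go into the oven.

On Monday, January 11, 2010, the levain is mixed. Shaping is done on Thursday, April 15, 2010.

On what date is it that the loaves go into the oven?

The levain is mixed: Jan 11, 2010.
The levain peaks: Jan 11, 2010 + 3 weeks = Feb 1, 2010.
The bulk ferment begins: Feb 1, 2010 + 43 days = Mar 16, 2010.
Shaping is done: Apr 15, 2010.
Cold retard begins: Apr 15, 2010 + 28 days = May 13, 2010.
Both prerequisites met — the bulk ferment begins (Mar 16, 2010), cold retard begins (May 13, 2010); the later is May 13, 2010.
The loaves go into the oven: May 13, 2010 + 3 days = May 16, 2010.

Sunday, May 16, 2010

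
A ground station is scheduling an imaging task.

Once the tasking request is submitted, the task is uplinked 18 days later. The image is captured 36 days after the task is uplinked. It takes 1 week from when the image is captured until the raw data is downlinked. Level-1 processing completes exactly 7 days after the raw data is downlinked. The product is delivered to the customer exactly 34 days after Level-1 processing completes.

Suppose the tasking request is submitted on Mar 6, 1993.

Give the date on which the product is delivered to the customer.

Jun 16, 1993

The tasking request is submitted: Mar 6, 1993.
The task is uplinked: Mar 6, 1993 + 18 days = Mar 24, 1993.
The image is captured: Mar 24, 1993 + 36 days = Apr 29, 1993.
The raw data is downlinked: Apr 29, 1993 + 1 week = May 6, 1993.
Level-1 processing completes: May 6, 1993 + 7 days = May 13, 1993.
The product is delivered to the customer: May 13, 1993 + 34 days = Jun 16, 1993.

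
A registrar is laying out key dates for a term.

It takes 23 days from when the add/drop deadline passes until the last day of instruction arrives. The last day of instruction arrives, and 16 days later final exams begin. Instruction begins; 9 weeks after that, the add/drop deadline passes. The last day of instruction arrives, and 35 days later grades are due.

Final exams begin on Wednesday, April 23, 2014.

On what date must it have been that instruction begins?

Saturday, January 11, 2014

Final exams begin: Apr 23, 2014.
The last day of instruction arrives: Apr 23, 2014 − 16 days = Apr 7, 2014.
The add/drop deadline passes: Apr 7, 2014 − 23 days = Mar 15, 2014.
Instruction begins: Mar 15, 2014 − 9 weeks = Jan 11, 2014.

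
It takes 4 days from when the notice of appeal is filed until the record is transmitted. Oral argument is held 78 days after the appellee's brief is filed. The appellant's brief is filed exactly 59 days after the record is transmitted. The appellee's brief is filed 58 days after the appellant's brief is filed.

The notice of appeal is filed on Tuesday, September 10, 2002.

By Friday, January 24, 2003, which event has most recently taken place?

The appellee's brief is filed

The notice of appeal is filed: Sep 10, 2002.
The record is transmitted: Sep 10, 2002 + 4 days = Sep 14, 2002.
The appellant's brief is filed: Sep 14, 2002 + 59 days = Nov 12, 2002.
The appellee's brief is filed: Nov 12, 2002 + 58 days = Jan 9, 2003.
Oral argument is held: Jan 9, 2003 + 78 days = Mar 28, 2003.
Jan 24, 2003 falls between when the appellee's brief is filed (Jan 9, 2003) and when oral argument is held (Mar 28, 2003).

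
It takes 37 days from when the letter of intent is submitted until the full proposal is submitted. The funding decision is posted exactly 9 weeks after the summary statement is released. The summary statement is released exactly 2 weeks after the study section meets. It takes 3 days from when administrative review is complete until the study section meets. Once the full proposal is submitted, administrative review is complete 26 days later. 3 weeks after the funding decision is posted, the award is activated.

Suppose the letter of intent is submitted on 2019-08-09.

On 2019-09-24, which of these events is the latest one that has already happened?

The full proposal is submitted

The letter of intent is submitted: Aug 9, 2019.
The full proposal is submitted: Aug 9, 2019 + 37 days = Sep 15, 2019.
Administrative review is complete: Sep 15, 2019 + 26 days = Oct 11, 2019.
The study section meets: Oct 11, 2019 + 3 days = Oct 14, 2019.
The summary statement is released: Oct 14, 2019 + 2 weeks = Oct 28, 2019.
The funding decision is posted: Oct 28, 2019 + 9 weeks = Dec 30, 2019.
The award is activated: Dec 30, 2019 + 3 weeks = Jan 20, 2020.
Sep 24, 2019 falls between when the full proposal is submitted (Sep 15, 2019) and when administrative review is complete (Oct 11, 2019).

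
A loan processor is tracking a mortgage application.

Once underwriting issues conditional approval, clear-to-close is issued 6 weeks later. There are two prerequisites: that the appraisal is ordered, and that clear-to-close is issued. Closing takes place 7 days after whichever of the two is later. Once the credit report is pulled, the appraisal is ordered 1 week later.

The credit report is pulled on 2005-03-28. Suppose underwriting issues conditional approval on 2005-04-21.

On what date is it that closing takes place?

The credit report is pulled: Mar 28, 2005.
The appraisal is ordered: Mar 28, 2005 + 1 week = Apr 4, 2005.
Underwriting issues conditional approval: Apr 21, 2005.
Clear-to-close is issued: Apr 21, 2005 + 6 weeks = Jun 2, 2005.
Both prerequisites met — the appraisal is ordered (Apr 4, 2005), clear-to-close is issued (Jun 2, 2005); the later is Jun 2, 2005.
Closing takes place: Jun 2, 2005 + 7 days = Jun 9, 2005.

2005-06-09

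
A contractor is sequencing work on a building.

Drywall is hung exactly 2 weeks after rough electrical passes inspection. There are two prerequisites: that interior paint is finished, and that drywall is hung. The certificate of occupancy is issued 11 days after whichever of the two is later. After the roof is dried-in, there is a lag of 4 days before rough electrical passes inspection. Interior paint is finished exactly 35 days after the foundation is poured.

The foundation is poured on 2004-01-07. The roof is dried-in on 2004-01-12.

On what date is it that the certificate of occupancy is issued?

The foundation is poured: Jan 7, 2004.
Interior paint is finished: Jan 7, 2004 + 35 days = Feb 11, 2004.
The roof is dried-in: Jan 12, 2004.
Rough electrical passes inspection: Jan 12, 2004 + 4 days = Jan 16, 2004.
Drywall is hung: Jan 16, 2004 + 2 weeks = Jan 30, 2004.
Both prerequisites met — interior paint is finished (Feb 11, 2004), drywall is hung (Jan 30, 2004); the later is Feb 11, 2004.
The certificate of occupancy is issued: Feb 11, 2004 + 11 days = Feb 22, 2004.

2004-02-22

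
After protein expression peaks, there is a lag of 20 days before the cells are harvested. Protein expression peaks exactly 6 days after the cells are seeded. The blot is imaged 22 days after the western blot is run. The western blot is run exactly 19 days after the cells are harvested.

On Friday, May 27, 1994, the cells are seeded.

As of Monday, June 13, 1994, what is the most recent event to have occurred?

The cells are seeded: May 27, 1994.
Protein expression peaks: May 27, 1994 + 6 days = Jun 2, 1994.
The cells are harvested: Jun 2, 1994 + 20 days = Jun 22, 1994.
The western blot is run: Jun 22, 1994 + 19 days = Jul 11, 1994.
The blot is imaged: Jul 11, 1994 + 22 days = Aug 2, 1994.
Jun 13, 1994 falls between when protein expression peaks (Jun 2, 1994) and when the cells are harvested (Jun 22, 1994).

Protein expression peaks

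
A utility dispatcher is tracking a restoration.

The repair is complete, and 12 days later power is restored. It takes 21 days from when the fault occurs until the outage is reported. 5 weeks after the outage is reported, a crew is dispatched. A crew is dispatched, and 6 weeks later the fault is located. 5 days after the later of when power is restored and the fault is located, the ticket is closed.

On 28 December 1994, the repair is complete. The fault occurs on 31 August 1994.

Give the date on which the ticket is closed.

14 January 1995

The repair is complete: Dec 28, 1994.
Power is restored: Dec 28, 1994 + 12 days = Jan 9, 1995.
The fault occurs: Aug 31, 1994.
The outage is reported: Aug 31, 1994 + 21 days = Sep 21, 1994.
A crew is dispatched: Sep 21, 1994 + 5 weeks = Oct 26, 1994.
The fault is located: Oct 26, 1994 + 6 weeks = Dec 7, 1994.
Both prerequisites met — power is restored (Jan 9, 1995), the fault is located (Dec 7, 1994); the later is Jan 9, 1995.
The ticket is closed: Jan 9, 1995 + 5 days = Jan 14, 1995.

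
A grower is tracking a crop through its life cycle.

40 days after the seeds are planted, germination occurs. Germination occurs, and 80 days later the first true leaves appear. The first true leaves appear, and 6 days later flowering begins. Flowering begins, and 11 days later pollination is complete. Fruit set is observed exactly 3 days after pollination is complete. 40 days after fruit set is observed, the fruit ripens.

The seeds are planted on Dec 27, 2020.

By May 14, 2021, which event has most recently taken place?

The seeds are planted: Dec 27, 2020.
Germination occurs: Dec 27, 2020 + 40 days = Feb 5, 2021.
The first true leaves appear: Feb 5, 2021 + 80 days = Apr 26, 2021.
Flowering begins: Apr 26, 2021 + 6 days = May 2, 2021.
Pollination is complete: May 2, 2021 + 11 days = May 13, 2021.
Fruit set is observed: May 13, 2021 + 3 days = May 16, 2021.
The fruit ripens: May 16, 2021 + 40 days = Jun 25, 2021.
May 14, 2021 falls between when pollination is complete (May 13, 2021) and when fruit set is observed (May 16, 2021).

Pollination is complete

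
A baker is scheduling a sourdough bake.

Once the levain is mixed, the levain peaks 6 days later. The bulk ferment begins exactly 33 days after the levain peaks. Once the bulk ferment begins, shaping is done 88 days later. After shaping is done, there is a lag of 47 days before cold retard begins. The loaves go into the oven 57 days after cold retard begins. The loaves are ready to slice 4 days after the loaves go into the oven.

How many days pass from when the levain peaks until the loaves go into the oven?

225 days

Causal path: the levain peaks → the bulk ferment begins → shaping is done → cold retard begins → the loaves go into the oven.
Total delay along the path: 33 + 88 + 47 + 57 = 225 days.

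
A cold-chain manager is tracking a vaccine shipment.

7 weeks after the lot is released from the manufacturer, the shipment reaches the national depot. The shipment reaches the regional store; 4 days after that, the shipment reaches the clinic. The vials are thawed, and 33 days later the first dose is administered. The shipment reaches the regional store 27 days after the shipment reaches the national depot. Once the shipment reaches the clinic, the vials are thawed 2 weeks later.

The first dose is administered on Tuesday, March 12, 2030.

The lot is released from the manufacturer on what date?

Monday, November 5, 2029

The first dose is administered: Mar 12, 2030.
The vials are thawed: Mar 12, 2030 − 33 days = Feb 7, 2030.
The shipment reaches the clinic: Feb 7, 2030 − 2 weeks = Jan 24, 2030.
The shipment reaches the regional store: Jan 24, 2030 − 4 days = Jan 20, 2030.
The shipment reaches the national depot: Jan 20, 2030 − 27 days = Dec 24, 2029.
The lot is released from the manufacturer: Dec 24, 2029 − 7 weeks = Nov 5, 2029.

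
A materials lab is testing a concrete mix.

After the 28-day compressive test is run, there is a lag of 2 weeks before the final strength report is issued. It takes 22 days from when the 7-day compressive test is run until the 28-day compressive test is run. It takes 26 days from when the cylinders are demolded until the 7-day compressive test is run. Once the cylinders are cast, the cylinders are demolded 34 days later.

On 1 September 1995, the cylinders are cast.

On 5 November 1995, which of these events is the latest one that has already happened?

The 7-day compressive test is run

The cylinders are cast: Sep 1, 1995.
The cylinders are demolded: Sep 1, 1995 + 34 days = Oct 5, 1995.
The 7-day compressive test is run: Oct 5, 1995 + 26 days = Oct 31, 1995.
The 28-day compressive test is run: Oct 31, 1995 + 22 days = Nov 22, 1995.
The final strength report is issued: Nov 22, 1995 + 2 weeks = Dec 6, 1995.
Nov 5, 1995 falls between when the 7-day compressive test is run (Oct 31, 1995) and when the 28-day compressive test is run (Nov 22, 1995).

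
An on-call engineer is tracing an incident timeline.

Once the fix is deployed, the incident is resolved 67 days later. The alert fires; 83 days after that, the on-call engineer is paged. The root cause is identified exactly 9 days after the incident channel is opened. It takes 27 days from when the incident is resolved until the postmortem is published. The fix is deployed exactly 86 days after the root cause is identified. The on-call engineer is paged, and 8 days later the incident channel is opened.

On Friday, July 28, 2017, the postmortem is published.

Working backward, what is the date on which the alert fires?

Friday, October 21, 2016

The postmortem is published: Jul 28, 2017.
The incident is resolved: Jul 28, 2017 − 27 days = Jul 1, 2017.
The fix is deployed: Jul 1, 2017 − 67 days = Apr 25, 2017.
The root cause is identified: Apr 25, 2017 − 86 days = Jan 29, 2017.
The incident channel is opened: Jan 29, 2017 − 9 days = Jan 20, 2017.
The on-call engineer is paged: Jan 20, 2017 − 8 days = Jan 12, 2017.
The alert fires: Jan 12, 2017 − 83 days = Oct 21, 2016.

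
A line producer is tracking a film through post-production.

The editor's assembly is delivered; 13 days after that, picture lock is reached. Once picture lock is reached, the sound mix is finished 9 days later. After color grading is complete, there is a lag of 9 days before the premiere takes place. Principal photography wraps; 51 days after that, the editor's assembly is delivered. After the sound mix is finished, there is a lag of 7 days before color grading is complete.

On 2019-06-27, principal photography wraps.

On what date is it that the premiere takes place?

2019-09-24

Principal photography wraps: Jun 27, 2019.
The editor's assembly is delivered: Jun 27, 2019 + 51 days = Aug 17, 2019.
Picture lock is reached: Aug 17, 2019 + 13 days = Aug 30, 2019.
The sound mix is finished: Aug 30, 2019 + 9 days = Sep 8, 2019.
Color grading is complete: Sep 8, 2019 + 7 days = Sep 15, 2019.
The premiere takes place: Sep 15, 2019 + 9 days = Sep 24, 2019.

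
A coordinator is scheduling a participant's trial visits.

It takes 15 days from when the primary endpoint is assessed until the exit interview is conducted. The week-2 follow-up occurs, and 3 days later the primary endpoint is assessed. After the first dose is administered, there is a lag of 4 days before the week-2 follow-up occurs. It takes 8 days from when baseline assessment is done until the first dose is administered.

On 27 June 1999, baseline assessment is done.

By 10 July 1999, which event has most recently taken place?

The week-2 follow-up occurs

Baseline assessment is done: Jun 27, 1999.
The first dose is administered: Jun 27, 1999 + 8 days = Jul 5, 1999.
The week-2 follow-up occurs: Jul 5, 1999 + 4 days = Jul 9, 1999.
The primary endpoint is assessed: Jul 9, 1999 + 3 days = Jul 12, 1999.
The exit interview is conducted: Jul 12, 1999 + 15 days = Jul 27, 1999.
Jul 10, 1999 falls between when the week-2 follow-up occurs (Jul 9, 1999) and when the primary endpoint is assessed (Jul 12, 1999).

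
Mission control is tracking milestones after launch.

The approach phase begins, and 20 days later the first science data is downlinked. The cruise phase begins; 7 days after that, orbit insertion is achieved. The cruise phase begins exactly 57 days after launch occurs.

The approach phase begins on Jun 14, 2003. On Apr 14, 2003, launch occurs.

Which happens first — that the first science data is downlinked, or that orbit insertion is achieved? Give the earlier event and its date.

The approach phase begins: Jun 14, 2003.
The first science data is downlinked: Jun 14, 2003 + 20 days = Jul 4, 2003.
Launch occurs: Apr 14, 2003.
The cruise phase begins: Apr 14, 2003 + 57 days = Jun 10, 2003.
Orbit insertion is achieved: Jun 10, 2003 + 7 days = Jun 17, 2003.
Comparing: the first science data is downlinked on Jul 4, 2003 vs orbit insertion is achieved on Jun 17, 2003. Earlier: orbit insertion is achieved.

Orbit insertion is achieved — Jun 17, 2003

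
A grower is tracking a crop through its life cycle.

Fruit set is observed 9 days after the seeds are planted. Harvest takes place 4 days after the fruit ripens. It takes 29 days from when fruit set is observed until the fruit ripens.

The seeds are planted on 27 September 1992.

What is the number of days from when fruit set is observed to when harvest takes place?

33 days

Causal path: fruit set is observed → the fruit ripens → harvest takes place.
Total delay along the path: 29 + 4 = 33 days.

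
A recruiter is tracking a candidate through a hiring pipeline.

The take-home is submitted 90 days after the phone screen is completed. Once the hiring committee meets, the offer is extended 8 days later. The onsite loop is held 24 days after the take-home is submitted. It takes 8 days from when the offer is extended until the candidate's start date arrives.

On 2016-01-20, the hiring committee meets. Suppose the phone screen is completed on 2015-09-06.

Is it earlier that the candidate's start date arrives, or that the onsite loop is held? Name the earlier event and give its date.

The hiring committee meets: Jan 20, 2016.
The offer is extended: Jan 20, 2016 + 8 days = Jan 28, 2016.
The candidate's start date arrives: Jan 28, 2016 + 8 days = Feb 5, 2016.
The phone screen is completed: Sep 6, 2015.
The take-home is submitted: Sep 6, 2015 + 90 days = Dec 5, 2015.
The onsite loop is held: Dec 5, 2015 + 24 days = Dec 29, 2015.
Comparing: the candidate's start date arrives on Feb 5, 2016 vs the onsite loop is held on Dec 29, 2015. Earlier: the onsite loop is held.

The onsite loop is held — 2015-12-29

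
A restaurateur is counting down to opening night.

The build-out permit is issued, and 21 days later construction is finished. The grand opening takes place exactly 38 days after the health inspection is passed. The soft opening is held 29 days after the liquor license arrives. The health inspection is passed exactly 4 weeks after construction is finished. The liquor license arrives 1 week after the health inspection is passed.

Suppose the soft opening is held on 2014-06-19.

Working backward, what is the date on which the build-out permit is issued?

2014-03-26

The soft opening is held: Jun 19, 2014.
The liquor license arrives: Jun 19, 2014 − 29 days = May 21, 2014.
The health inspection is passed: May 21, 2014 − 1 week = May 14, 2014.
Construction is finished: May 14, 2014 − 4 weeks = Apr 16, 2014.
The build-out permit is issued: Apr 16, 2014 − 21 days = Mar 26, 2014.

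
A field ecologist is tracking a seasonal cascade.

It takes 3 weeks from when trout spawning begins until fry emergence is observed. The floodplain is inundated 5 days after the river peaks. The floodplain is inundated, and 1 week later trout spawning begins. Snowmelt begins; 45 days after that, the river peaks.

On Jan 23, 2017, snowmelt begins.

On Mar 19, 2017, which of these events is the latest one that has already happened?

Snowmelt begins: Jan 23, 2017.
The river peaks: Jan 23, 2017 + 45 days = Mar 9, 2017.
The floodplain is inundated: Mar 9, 2017 + 5 days = Mar 14, 2017.
Trout spawning begins: Mar 14, 2017 + 1 week = Mar 21, 2017.
Fry emergence is observed: Mar 21, 2017 + 3 weeks = Apr 11, 2017.
Mar 19, 2017 falls between when the floodplain is inundated (Mar 14, 2017) and when trout spawning begins (Mar 21, 2017).

The floodplain is inundated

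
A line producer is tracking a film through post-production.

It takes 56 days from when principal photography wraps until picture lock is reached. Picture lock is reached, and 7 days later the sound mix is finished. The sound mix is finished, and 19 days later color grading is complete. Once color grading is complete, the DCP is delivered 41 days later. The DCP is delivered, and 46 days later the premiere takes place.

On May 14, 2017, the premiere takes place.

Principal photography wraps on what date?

November 26, 2016

The premiere takes place: May 14, 2017.
The DCP is delivered: May 14, 2017 − 46 days = Mar 29, 2017.
Color grading is complete: Mar 29, 2017 − 41 days = Feb 16, 2017.
The sound mix is finished: Feb 16, 2017 − 19 days = Jan 28, 2017.
Picture lock is reached: Jan 28, 2017 − 7 days = Jan 21, 2017.
Principal photography wraps: Jan 21, 2017 − 56 days = Nov 26, 2016.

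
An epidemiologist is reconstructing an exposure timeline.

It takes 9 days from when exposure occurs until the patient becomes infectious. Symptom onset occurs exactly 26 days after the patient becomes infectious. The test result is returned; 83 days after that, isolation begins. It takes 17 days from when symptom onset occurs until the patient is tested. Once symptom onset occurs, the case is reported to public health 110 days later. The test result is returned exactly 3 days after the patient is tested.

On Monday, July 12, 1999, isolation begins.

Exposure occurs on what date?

Wednesday, February 24, 1999

Isolation begins: Jul 12, 1999.
The test result is returned: Jul 12, 1999 − 83 days = Apr 20, 1999.
The patient is tested: Apr 20, 1999 − 3 days = Apr 17, 1999.
Symptom onset occurs: Apr 17, 1999 − 17 days = Mar 31, 1999.
The patient becomes infectious: Mar 31, 1999 − 26 days = Mar 5, 1999.
Exposure occurs: Mar 5, 1999 − 9 days = Feb 24, 1999.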